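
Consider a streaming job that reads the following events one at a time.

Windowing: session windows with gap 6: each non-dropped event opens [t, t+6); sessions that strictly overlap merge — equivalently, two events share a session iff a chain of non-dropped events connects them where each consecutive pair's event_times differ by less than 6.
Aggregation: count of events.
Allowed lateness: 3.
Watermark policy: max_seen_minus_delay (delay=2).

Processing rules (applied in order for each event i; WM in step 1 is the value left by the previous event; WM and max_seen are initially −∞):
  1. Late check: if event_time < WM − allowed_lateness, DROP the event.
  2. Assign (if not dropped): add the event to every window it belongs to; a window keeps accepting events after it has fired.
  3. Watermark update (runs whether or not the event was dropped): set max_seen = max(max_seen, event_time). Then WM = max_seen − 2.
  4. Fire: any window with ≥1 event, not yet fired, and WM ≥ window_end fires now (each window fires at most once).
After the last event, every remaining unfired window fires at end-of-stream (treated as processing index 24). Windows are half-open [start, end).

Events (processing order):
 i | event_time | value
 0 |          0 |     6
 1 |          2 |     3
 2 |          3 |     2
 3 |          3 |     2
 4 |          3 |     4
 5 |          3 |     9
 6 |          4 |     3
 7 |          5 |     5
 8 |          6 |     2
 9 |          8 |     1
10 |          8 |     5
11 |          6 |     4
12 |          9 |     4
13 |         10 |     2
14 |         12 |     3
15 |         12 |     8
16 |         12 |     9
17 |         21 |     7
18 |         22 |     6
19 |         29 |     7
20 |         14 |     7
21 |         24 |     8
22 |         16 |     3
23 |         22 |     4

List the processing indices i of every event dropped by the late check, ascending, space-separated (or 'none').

i=0 t=0 v=6: → [0,6); WM=-2
i=1 t=2 v=3: → [0,8); WM=0
i=2 t=3 v=2: → [0,9); WM=1
i=3 t=3 v=2: → [0,9); WM=1
i=4 t=3 v=4: → [0,9); WM=1
i=5 t=3 v=9: → [0,9); WM=1
i=6 t=4 v=3: → [0,10); WM=2
i=7 t=5 v=5: → [0,11); WM=3
i=8 t=6 v=2: → [0,12); WM=4
i=9 t=8 v=1: → [0,14); WM=6
i=10 t=8 v=5: → [0,14); WM=6
i=11 t=6 v=4: → [0,14); WM=6
i=12 t=9 v=4: → [0,15); WM=7
i=13 t=10 v=2: → [0,16); WM=8
i=14 t=12 v=3: → [0,18); WM=10
i=15 t=12 v=8: → [0,18); WM=10
i=16 t=12 v=9: → [0,18); WM=10
i=17 t=21 v=7: → [21,27); WM=19
i=18 t=22 v=6: → [21,28); WM=20
i=19 t=29 v=7: → [29,35); WM=27
i=20 t=14 v=7: DROP (t<27-3); WM=27
i=21 t=24 v=8: → [21,35); WM=27
i=22 t=16 v=3: DROP (t<27-3); WM=27
i=23 t=22 v=4: DROP (t<27-3); WM=27

20 22 23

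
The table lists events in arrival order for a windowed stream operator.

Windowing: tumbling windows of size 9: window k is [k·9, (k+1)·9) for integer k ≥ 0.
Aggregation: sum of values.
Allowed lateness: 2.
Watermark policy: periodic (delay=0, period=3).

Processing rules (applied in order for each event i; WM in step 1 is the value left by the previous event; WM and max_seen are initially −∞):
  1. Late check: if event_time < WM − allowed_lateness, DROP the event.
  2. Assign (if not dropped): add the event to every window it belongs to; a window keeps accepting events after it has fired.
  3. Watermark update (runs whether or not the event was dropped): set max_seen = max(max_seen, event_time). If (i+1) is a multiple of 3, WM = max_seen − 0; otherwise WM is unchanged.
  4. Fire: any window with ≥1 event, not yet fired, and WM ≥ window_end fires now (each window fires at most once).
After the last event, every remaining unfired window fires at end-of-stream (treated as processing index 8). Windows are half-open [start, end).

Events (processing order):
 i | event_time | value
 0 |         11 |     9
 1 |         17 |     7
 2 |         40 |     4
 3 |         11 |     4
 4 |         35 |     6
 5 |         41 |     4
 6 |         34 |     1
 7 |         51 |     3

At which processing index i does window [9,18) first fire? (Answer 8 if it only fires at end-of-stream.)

i=0 t=11 v=9: → [9,18); WM=−∞
i=1 t=17 v=7: → [9,18); WM=−∞
i=2 t=40 v=4: → [36,45); WM=40; [9,18) fires=16
i=3 t=11 v=4: DROP (t<40-2); WM=40
i=4 t=35 v=6: DROP (t<40-2); WM=40
i=5 t=41 v=4: → [36,45); WM=41
i=6 t=34 v=1: DROP (t<41-2); WM=41
i=7 t=51 v=3: → [45,54); WM=41

2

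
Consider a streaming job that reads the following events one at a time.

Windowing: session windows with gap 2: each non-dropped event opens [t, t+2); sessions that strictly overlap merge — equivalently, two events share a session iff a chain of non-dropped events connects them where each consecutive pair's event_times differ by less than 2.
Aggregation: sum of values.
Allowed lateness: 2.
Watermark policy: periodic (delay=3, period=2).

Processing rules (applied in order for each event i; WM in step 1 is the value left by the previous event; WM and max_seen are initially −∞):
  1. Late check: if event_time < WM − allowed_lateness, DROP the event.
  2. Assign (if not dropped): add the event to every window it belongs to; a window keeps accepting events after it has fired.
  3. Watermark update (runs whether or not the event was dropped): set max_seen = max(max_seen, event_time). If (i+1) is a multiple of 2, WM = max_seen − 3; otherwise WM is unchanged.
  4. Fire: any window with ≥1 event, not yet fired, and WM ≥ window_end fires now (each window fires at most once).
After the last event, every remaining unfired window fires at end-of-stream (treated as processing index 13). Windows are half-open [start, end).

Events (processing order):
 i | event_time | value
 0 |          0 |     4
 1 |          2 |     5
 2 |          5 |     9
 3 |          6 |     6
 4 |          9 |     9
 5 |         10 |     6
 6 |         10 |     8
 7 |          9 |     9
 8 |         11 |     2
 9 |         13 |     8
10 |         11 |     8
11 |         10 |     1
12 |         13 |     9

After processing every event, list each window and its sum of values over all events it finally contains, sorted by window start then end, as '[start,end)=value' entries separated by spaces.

i=0 t=0 v=4: → [0,2); WM=−∞
i=1 t=2 v=5: → [2,4); WM=-1
i=2 t=5 v=9: → [5,7); WM=-1
i=3 t=6 v=6: → [5,8); WM=3
i=4 t=9 v=9: → [9,11); WM=3
i=5 t=10 v=6: → [9,12); WM=7
i=6 t=10 v=8: → [9,12); WM=7
i=7 t=9 v=9: → [9,12); WM=7
i=8 t=11 v=2: → [9,13); WM=7
i=9 t=13 v=8: → [13,15); WM=10
i=10 t=11 v=8: → [9,13); WM=10
i=11 t=10 v=1: → [9,13); WM=10
i=12 t=13 v=9: → [13,15); WM=10

[0,2)=4 [2,4)=5 [5,8)=15 [9,13)=43 [13,15)=17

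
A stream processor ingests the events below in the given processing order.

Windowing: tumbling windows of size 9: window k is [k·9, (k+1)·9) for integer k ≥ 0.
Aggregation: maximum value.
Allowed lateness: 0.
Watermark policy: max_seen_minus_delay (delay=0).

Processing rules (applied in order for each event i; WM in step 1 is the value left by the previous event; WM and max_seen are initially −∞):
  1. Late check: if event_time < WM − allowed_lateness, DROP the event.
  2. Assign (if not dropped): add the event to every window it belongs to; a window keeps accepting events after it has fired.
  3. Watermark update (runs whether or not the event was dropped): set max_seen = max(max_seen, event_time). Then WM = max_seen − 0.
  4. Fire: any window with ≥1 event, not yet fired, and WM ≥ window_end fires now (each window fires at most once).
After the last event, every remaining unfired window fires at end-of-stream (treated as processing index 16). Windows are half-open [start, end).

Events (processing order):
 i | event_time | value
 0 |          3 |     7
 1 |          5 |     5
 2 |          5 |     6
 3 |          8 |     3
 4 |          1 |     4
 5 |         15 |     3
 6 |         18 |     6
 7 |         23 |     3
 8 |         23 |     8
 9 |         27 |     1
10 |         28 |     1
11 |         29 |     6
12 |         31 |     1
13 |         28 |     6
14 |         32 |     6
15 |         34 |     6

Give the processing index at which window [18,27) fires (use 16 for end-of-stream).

i=0 t=3 v=7: → [0,9); WM=3
i=1 t=5 v=5: → [0,9); WM=5
i=2 t=5 v=6: → [0,9); WM=5
i=3 t=8 v=3: → [0,9); WM=8
i=4 t=1 v=4: DROP (t<8-0); WM=8
i=5 t=15 v=3: → [9,18); WM=15; [0,9) fires=7
i=6 t=18 v=6: → [18,27); WM=18; [9,18) fires=3
i=7 t=23 v=3: → [18,27); WM=23
i=8 t=23 v=8: → [18,27); WM=23
i=9 t=27 v=1: → [27,36); WM=27; [18,27) fires=8
i=10 t=28 v=1: → [27,36); WM=28
i=11 t=29 v=6: → [27,36); WM=29
i=12 t=31 v=1: → [27,36); WM=31
i=13 t=28 v=6: DROP (t<31-0); WM=31
i=14 t=32 v=6: → [27,36); WM=32
i=15 t=34 v=6: → [27,36); WM=34

9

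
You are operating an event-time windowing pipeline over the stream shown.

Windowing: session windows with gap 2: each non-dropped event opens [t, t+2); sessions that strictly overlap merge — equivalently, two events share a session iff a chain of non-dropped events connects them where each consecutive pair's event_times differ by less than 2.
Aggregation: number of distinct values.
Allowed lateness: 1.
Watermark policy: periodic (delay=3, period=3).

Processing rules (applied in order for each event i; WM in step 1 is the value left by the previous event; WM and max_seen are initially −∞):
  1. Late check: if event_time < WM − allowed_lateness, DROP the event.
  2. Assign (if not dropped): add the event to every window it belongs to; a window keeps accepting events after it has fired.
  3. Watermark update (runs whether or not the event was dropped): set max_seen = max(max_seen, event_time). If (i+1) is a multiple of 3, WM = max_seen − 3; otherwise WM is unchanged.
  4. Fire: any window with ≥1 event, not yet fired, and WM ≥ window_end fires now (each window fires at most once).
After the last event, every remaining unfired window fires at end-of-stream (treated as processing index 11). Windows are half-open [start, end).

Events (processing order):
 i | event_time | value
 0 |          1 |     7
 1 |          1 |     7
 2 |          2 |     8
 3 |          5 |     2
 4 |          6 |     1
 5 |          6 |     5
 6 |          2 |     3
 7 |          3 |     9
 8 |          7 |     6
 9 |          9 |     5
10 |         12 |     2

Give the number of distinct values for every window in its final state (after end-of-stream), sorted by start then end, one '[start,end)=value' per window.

[1,5)=4 [5,9)=4 [9,11)=1 [12,14)=1

i=0 t=1 v=7: → [1,3); WM=−∞
i=1 t=1 v=7: → [1,3); WM=−∞
i=2 t=2 v=8: → [1,4); WM=-1
i=3 t=5 v=2: → [5,7); WM=-1
i=4 t=6 v=1: → [5,8); WM=-1
i=5 t=6 v=5: → [5,8); WM=3
i=6 t=2 v=3: → [1,4); WM=3
i=7 t=3 v=9: → [1,5); WM=3
i=8 t=7 v=6: → [5,9); WM=4
i=9 t=9 v=5: → [9,11); WM=4
i=10 t=12 v=2: → [12,14); WM=4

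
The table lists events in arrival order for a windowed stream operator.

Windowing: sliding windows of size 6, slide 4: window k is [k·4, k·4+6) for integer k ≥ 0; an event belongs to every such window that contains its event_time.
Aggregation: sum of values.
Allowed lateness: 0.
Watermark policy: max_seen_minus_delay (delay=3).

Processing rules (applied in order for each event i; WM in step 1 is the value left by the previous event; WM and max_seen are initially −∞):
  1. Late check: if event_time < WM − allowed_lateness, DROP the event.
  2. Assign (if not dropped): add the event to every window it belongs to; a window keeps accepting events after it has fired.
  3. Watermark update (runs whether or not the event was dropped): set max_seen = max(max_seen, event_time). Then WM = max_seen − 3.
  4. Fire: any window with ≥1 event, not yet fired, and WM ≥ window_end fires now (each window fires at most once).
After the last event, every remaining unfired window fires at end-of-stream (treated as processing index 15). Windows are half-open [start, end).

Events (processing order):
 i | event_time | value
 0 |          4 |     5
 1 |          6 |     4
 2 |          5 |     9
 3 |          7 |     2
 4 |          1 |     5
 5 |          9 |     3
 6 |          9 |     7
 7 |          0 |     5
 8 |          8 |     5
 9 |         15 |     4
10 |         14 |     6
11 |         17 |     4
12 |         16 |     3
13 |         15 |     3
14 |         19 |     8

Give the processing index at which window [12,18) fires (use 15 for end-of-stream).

i=0 t=4 v=5: → [4,10),[0,6); WM=1
i=1 t=6 v=4: → [4,10); WM=3
i=2 t=5 v=9: → [4,10),[0,6); WM=3
i=3 t=7 v=2: → [4,10); WM=4
i=4 t=1 v=5: DROP (t<4-0); WM=4
i=5 t=9 v=3: → [8,14),[4,10); WM=6; [0,6) fires=14
i=6 t=9 v=7: → [8,14),[4,10); WM=6
i=7 t=0 v=5: DROP (t<6-0); WM=6
i=8 t=8 v=5: → [8,14),[4,10); WM=6
i=9 t=15 v=4: → [12,18); WM=12; [4,10) fires=35
i=10 t=14 v=6: → [12,18); WM=12
i=11 t=17 v=4: → [16,22),[12,18); WM=14; [8,14) fires=15
i=12 t=16 v=3: → [16,22),[12,18); WM=14
i=13 t=15 v=3: → [12,18); WM=14
i=14 t=19 v=8: → [16,22); WM=16

15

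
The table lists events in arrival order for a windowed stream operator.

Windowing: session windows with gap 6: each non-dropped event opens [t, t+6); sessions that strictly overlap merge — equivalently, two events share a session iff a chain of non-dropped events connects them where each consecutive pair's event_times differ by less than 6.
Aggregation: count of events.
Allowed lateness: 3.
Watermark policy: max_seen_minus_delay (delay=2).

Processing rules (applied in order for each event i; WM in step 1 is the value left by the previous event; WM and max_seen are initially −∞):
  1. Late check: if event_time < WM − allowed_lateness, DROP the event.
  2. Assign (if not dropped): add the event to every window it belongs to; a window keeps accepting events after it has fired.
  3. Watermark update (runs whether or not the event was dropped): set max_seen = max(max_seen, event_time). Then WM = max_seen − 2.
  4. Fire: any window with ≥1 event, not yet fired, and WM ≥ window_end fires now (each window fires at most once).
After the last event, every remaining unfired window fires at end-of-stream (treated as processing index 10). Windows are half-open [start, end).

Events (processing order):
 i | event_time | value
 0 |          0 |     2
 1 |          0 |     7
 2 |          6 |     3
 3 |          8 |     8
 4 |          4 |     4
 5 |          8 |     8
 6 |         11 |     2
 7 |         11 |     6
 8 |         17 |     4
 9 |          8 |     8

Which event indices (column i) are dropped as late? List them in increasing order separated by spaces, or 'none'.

i=0 t=0 v=2: → [0,6); WM=-2
i=1 t=0 v=7: → [0,6); WM=-2
i=2 t=6 v=3: → [6,12); WM=4
i=3 t=8 v=8: → [6,14); WM=6
i=4 t=4 v=4: → [0,14); WM=6
i=5 t=8 v=8: → [0,14); WM=6
i=6 t=11 v=2: → [0,17); WM=9
i=7 t=11 v=6: → [0,17); WM=9
i=8 t=17 v=4: → [17,23); WM=15
i=9 t=8 v=8: DROP (t<15-3); WM=15

9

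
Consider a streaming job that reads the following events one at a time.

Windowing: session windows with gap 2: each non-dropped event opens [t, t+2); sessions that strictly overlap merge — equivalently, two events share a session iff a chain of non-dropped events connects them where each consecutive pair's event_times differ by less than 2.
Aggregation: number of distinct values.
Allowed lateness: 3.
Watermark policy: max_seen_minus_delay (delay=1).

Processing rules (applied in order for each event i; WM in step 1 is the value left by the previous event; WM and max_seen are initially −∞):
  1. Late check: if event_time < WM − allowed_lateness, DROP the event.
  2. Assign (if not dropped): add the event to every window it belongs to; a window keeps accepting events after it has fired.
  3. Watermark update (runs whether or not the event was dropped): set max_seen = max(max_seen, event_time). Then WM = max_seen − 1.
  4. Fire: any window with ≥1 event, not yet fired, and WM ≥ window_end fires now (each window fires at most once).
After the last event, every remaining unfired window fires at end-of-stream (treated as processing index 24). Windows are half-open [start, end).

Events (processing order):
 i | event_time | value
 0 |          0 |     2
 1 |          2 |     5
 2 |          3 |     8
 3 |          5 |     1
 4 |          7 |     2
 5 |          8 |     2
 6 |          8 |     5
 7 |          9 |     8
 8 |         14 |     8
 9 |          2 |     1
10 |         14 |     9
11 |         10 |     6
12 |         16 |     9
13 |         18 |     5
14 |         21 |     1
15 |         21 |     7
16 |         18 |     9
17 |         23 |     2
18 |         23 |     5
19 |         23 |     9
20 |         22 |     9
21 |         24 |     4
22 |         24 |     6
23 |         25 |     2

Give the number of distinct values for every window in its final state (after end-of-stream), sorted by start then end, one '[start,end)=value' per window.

[0,2)=1 [2,5)=2 [5,7)=1 [7,12)=4 [14,16)=2 [16,18)=1 [18,20)=2 [21,27)=7

i=0 t=0 v=2: → [0,2); WM=-1
i=1 t=2 v=5: → [2,4); WM=1
i=2 t=3 v=8: → [2,5); WM=2
i=3 t=5 v=1: → [5,7); WM=4
i=4 t=7 v=2: → [7,9); WM=6
i=5 t=8 v=2: → [7,10); WM=7
i=6 t=8 v=5: → [7,10); WM=7
i=7 t=9 v=8: → [7,11); WM=8
i=8 t=14 v=8: → [14,16); WM=13
i=9 t=2 v=1: DROP (t<13-3); WM=13
i=10 t=14 v=9: → [14,16); WM=13
i=11 t=10 v=6: → [7,12); WM=13
i=12 t=16 v=9: → [16,18); WM=15
i=13 t=18 v=5: → [18,20); WM=17
i=14 t=21 v=1: → [21,23); WM=20
i=15 t=21 v=7: → [21,23); WM=20
i=16 t=18 v=9: → [18,20); WM=20
i=17 t=23 v=2: → [23,25); WM=22
i=18 t=23 v=5: → [23,25); WM=22
i=19 t=23 v=9: → [23,25); WM=22
i=20 t=22 v=9: → [21,25); WM=22
i=21 t=24 v=4: → [21,26); WM=23
i=22 t=24 v=6: → [21,26); WM=23
i=23 t=25 v=2: → [21,27); WM=24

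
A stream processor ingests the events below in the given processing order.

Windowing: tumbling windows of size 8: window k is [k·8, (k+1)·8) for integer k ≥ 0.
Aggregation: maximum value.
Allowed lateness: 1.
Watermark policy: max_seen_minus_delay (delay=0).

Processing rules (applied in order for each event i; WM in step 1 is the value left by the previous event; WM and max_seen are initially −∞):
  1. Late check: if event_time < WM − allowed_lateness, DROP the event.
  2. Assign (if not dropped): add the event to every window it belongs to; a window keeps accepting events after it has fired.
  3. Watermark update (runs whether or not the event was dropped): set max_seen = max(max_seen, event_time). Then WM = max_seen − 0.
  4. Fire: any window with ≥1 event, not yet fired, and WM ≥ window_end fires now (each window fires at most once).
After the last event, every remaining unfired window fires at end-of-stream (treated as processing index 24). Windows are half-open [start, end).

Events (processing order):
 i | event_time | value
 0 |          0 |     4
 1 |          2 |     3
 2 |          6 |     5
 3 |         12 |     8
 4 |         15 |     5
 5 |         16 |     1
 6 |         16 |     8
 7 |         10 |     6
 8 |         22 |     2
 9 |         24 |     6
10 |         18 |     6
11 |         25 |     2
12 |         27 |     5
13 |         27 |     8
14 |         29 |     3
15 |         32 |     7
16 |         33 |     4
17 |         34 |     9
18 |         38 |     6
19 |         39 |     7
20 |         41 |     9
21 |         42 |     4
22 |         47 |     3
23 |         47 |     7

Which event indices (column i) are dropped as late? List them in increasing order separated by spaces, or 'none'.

i=0 t=0 v=4: → [0,8); WM=0
i=1 t=2 v=3: → [0,8); WM=2
i=2 t=6 v=5: → [0,8); WM=6
i=3 t=12 v=8: → [8,16); WM=12; [0,8) fires=5
i=4 t=15 v=5: → [8,16); WM=15
i=5 t=16 v=1: → [16,24); WM=16; [8,16) fires=8
i=6 t=16 v=8: → [16,24); WM=16
i=7 t=10 v=6: DROP (t<16-1); WM=16
i=8 t=22 v=2: → [16,24); WM=22
i=9 t=24 v=6: → [24,32); WM=24; [16,24) fires=8
i=10 t=18 v=6: DROP (t<24-1); WM=24
i=11 t=25 v=2: → [24,32); WM=25
i=12 t=27 v=5: → [24,32); WM=27
i=13 t=27 v=8: → [24,32); WM=27
i=14 t=29 v=3: → [24,32); WM=29
i=15 t=32 v=7: → [32,40); WM=32; [24,32) fires=8
i=16 t=33 v=4: → [32,40); WM=33
i=17 t=34 v=9: → [32,40); WM=34
i=18 t=38 v=6: → [32,40); WM=38
i=19 t=39 v=7: → [32,40); WM=39
i=20 t=41 v=9: → [40,48); WM=41; [32,40) fires=9
i=21 t=42 v=4: → [40,48); WM=42
i=22 t=47 v=3: → [40,48); WM=47
i=23 t=47 v=7: → [40,48); WM=47

7 10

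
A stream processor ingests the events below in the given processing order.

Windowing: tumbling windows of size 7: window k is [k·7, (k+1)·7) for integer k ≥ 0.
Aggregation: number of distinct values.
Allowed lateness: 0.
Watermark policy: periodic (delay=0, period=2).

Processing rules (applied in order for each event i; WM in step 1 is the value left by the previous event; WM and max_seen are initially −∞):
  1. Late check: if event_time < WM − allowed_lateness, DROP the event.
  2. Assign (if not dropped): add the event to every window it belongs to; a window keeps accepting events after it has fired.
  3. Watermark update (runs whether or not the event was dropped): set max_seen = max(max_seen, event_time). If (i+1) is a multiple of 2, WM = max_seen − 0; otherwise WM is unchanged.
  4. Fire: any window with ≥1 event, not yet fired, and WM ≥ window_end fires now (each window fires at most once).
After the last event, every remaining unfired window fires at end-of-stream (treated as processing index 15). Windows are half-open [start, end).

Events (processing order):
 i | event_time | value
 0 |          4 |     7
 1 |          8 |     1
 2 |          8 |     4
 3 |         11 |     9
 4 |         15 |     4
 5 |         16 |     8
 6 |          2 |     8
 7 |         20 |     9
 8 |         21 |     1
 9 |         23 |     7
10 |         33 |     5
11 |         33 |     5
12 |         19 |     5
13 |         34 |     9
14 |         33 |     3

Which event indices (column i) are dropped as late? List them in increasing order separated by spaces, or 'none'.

6 12 14

i=0 t=4 v=7: → [0,7); WM=−∞
i=1 t=8 v=1: → [7,14); WM=8; [0,7) fires=1
i=2 t=8 v=4: → [7,14); WM=8
i=3 t=11 v=9: → [7,14); WM=11
i=4 t=15 v=4: → [14,21); WM=11
i=5 t=16 v=8: → [14,21); WM=16; [7,14) fires=3
i=6 t=2 v=8: DROP (t<16-0); WM=16
i=7 t=20 v=9: → [14,21); WM=20
i=8 t=21 v=1: → [21,28); WM=20
i=9 t=23 v=7: → [21,28); WM=23; [14,21) fires=3
i=10 t=33 v=5: → [28,35); WM=23
i=11 t=33 v=5: → [28,35); WM=33; [21,28) fires=2
i=12 t=19 v=5: DROP (t<33-0); WM=33
i=13 t=34 v=9: → [28,35); WM=34
i=14 t=33 v=3: DROP (t<34-0); WM=34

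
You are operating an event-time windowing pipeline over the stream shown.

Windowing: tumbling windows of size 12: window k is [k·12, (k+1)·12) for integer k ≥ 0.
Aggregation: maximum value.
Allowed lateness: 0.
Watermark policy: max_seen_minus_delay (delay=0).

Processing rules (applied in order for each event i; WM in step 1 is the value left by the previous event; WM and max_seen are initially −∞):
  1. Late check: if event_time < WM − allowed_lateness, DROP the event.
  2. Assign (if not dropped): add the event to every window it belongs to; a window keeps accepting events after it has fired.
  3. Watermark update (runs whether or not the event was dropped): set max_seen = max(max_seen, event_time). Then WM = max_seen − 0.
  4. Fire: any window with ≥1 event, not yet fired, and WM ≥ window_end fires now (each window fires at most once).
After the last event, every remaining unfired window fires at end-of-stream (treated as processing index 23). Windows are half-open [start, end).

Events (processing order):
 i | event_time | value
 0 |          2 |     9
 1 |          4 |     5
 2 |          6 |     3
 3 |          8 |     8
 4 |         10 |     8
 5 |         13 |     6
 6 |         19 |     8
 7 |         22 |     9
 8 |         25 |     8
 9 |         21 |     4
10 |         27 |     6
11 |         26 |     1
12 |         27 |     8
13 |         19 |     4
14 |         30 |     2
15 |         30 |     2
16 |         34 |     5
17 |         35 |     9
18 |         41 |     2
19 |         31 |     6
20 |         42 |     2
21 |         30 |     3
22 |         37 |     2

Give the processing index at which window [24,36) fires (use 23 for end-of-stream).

18

i=0 t=2 v=9: → [0,12); WM=2
i=1 t=4 v=5: → [0,12); WM=4
i=2 t=6 v=3: → [0,12); WM=6
i=3 t=8 v=8: → [0,12); WM=8
i=4 t=10 v=8: → [0,12); WM=10
i=5 t=13 v=6: → [12,24); WM=13; [0,12) fires=9
i=6 t=19 v=8: → [12,24); WM=19
i=7 t=22 v=9: → [12,24); WM=22
i=8 t=25 v=8: → [24,36); WM=25; [12,24) fires=9
i=9 t=21 v=4: DROP (t<25-0); WM=25
i=10 t=27 v=6: → [24,36); WM=27
i=11 t=26 v=1: DROP (t<27-0); WM=27
i=12 t=27 v=8: → [24,36); WM=27
i=13 t=19 v=4: DROP (t<27-0); WM=27
i=14 t=30 v=2: → [24,36); WM=30
i=15 t=30 v=2: → [24,36); WM=30
i=16 t=34 v=5: → [24,36); WM=34
i=17 t=35 v=9: → [24,36); WM=35
i=18 t=41 v=2: → [36,48); WM=41; [24,36) fires=9
i=19 t=31 v=6: DROP (t<41-0); WM=41
i=20 t=42 v=2: → [36,48); WM=42
i=21 t=30 v=3: DROP (t<42-0); WM=42
i=22 t=37 v=2: DROP (t<42-0); WM=42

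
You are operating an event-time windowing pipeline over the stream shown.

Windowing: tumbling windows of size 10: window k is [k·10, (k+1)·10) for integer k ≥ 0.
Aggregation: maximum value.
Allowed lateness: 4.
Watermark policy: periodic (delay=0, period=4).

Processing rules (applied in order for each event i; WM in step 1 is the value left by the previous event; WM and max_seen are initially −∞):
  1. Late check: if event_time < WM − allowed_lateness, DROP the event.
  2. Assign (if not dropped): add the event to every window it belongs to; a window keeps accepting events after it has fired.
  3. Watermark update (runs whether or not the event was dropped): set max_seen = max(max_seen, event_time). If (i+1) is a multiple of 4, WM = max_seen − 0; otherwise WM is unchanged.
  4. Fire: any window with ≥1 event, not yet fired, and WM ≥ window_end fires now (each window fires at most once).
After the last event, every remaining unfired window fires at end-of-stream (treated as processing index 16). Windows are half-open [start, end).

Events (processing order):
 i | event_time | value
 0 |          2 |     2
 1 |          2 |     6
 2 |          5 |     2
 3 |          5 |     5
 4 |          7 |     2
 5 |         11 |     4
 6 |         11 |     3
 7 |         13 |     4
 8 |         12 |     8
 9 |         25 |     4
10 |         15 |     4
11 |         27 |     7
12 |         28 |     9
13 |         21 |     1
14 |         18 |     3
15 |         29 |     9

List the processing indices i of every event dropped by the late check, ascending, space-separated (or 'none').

13 14

i=0 t=2 v=2: → [0,10); WM=−∞
i=1 t=2 v=6: → [0,10); WM=−∞
i=2 t=5 v=2: → [0,10); WM=−∞
i=3 t=5 v=5: → [0,10); WM=5
i=4 t=7 v=2: → [0,10); WM=5
i=5 t=11 v=4: → [10,20); WM=5
i=6 t=11 v=3: → [10,20); WM=5
i=7 t=13 v=4: → [10,20); WM=13; [0,10) fires=6
i=8 t=12 v=8: → [10,20); WM=13
i=9 t=25 v=4: → [20,30); WM=13
i=10 t=15 v=4: → [10,20); WM=13
i=11 t=27 v=7: → [20,30); WM=27; [10,20) fires=8
i=12 t=28 v=9: → [20,30); WM=27
i=13 t=21 v=1: DROP (t<27-4); WM=27
i=14 t=18 v=3: DROP (t<27-4); WM=27
i=15 t=29 v=9: → [20,30); WM=29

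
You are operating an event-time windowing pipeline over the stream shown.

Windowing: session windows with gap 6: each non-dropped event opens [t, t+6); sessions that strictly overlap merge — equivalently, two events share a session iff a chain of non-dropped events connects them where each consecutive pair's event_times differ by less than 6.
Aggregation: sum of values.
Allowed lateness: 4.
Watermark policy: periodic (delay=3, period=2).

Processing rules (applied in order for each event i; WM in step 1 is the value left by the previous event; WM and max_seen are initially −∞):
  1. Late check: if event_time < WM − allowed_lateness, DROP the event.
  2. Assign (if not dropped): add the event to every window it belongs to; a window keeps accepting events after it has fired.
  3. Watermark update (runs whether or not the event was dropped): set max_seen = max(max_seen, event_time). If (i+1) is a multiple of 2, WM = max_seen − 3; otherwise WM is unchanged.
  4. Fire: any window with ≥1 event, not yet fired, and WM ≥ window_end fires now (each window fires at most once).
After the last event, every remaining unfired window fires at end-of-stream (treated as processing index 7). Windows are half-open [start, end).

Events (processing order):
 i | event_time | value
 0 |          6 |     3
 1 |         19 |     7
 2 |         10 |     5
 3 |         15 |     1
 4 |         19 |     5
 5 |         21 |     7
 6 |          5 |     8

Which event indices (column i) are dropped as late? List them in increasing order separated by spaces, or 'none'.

i=0 t=6 v=3: → [6,12); WM=−∞
i=1 t=19 v=7: → [19,25); WM=16
i=2 t=10 v=5: DROP (t<16-4); WM=16
i=3 t=15 v=1: → [15,25); WM=16
i=4 t=19 v=5: → [15,25); WM=16
i=5 t=21 v=7: → [15,27); WM=18
i=6 t=5 v=8: DROP (t<18-4); WM=18

2 6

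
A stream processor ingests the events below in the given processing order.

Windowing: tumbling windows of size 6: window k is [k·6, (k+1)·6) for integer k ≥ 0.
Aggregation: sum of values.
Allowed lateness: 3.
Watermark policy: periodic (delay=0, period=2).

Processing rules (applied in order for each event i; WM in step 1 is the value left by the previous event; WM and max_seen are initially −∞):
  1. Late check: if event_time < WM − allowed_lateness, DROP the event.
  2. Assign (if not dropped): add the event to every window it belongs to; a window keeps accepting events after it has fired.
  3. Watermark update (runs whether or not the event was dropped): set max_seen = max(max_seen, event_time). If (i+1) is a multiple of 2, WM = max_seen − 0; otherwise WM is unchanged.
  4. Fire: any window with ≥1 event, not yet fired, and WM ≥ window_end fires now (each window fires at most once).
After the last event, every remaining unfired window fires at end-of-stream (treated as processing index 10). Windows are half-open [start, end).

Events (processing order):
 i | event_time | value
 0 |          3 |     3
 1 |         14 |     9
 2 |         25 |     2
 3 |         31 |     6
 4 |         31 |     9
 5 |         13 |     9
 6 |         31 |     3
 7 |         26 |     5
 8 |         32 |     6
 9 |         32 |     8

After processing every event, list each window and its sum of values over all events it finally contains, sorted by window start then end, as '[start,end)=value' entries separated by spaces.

i=0 t=3 v=3: → [0,6); WM=−∞
i=1 t=14 v=9: → [12,18); WM=14; [0,6) fires=3
i=2 t=25 v=2: → [24,30); WM=14
i=3 t=31 v=6: → [30,36); WM=31; [12,18) fires=9 [24,30) fires=2
i=4 t=31 v=9: → [30,36); WM=31
i=5 t=13 v=9: DROP (t<31-3); WM=31
i=6 t=31 v=3: → [30,36); WM=31
i=7 t=26 v=5: DROP (t<31-3); WM=31
i=8 t=32 v=6: → [30,36); WM=31
i=9 t=32 v=8: → [30,36); WM=32

[0,6)=3 [12,18)=9 [24,30)=2 [30,36)=32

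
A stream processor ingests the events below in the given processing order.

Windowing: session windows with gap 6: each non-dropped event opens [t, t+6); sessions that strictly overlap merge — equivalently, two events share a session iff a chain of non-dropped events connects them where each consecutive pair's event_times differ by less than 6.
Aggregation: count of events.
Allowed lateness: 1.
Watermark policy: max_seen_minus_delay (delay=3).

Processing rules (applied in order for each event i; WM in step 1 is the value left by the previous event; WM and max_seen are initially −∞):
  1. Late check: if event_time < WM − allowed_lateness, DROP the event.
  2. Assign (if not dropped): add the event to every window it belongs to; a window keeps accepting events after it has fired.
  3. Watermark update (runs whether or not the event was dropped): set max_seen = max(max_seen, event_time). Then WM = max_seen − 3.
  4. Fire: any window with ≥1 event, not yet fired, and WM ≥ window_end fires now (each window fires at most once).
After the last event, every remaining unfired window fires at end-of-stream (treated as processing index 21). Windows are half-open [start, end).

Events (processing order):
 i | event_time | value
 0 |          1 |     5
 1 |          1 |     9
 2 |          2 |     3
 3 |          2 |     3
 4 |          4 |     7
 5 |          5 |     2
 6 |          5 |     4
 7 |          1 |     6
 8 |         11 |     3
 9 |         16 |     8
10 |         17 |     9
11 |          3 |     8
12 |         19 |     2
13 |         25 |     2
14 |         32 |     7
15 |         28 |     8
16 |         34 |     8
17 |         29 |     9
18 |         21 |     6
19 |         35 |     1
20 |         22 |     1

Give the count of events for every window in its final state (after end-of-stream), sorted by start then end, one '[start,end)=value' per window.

i=0 t=1 v=5: → [1,7); WM=-2
i=1 t=1 v=9: → [1,7); WM=-2
i=2 t=2 v=3: → [1,8); WM=-1
i=3 t=2 v=3: → [1,8); WM=-1
i=4 t=4 v=7: → [1,10); WM=1
i=5 t=5 v=2: → [1,11); WM=2
i=6 t=5 v=4: → [1,11); WM=2
i=7 t=1 v=6: → [1,11); WM=2
i=8 t=11 v=3: → [11,17); WM=8
i=9 t=16 v=8: → [11,22); WM=13
i=10 t=17 v=9: → [11,23); WM=14
i=11 t=3 v=8: DROP (t<14-1); WM=14
i=12 t=19 v=2: → [11,25); WM=16
i=13 t=25 v=2: → [25,31); WM=22
i=14 t=32 v=7: → [32,38); WM=29
i=15 t=28 v=8: → [25,38); WM=29
i=16 t=34 v=8: → [25,40); WM=31
i=17 t=29 v=9: DROP (t<31-1); WM=31
i=18 t=21 v=6: DROP (t<31-1); WM=31
i=19 t=35 v=1: → [25,41); WM=32
i=20 t=22 v=1: DROP (t<32-1); WM=32

[1,11)=8 [11,25)=4 [25,41)=5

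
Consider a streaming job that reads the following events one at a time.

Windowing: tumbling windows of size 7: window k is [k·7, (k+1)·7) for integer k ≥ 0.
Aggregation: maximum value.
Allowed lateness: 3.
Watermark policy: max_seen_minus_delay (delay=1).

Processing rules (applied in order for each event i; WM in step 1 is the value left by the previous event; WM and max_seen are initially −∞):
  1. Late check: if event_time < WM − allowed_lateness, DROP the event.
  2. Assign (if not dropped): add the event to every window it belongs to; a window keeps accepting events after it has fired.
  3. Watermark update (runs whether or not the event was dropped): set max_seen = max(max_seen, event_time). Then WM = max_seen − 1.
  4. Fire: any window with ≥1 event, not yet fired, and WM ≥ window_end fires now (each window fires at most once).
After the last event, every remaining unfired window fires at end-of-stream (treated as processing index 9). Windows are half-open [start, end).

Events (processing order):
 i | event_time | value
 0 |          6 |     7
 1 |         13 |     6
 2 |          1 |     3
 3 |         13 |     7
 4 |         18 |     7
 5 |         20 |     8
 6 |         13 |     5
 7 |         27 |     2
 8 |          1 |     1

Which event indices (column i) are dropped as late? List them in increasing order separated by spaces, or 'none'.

i=0 t=6 v=7: → [0,7); WM=5
i=1 t=13 v=6: → [7,14); WM=12; [0,7) fires=7
i=2 t=1 v=3: DROP (t<12-3); WM=12
i=3 t=13 v=7: → [7,14); WM=12
i=4 t=18 v=7: → [14,21); WM=17; [7,14) fires=7
i=5 t=20 v=8: → [14,21); WM=19
i=6 t=13 v=5: DROP (t<19-3); WM=19
i=7 t=27 v=2: → [21,28); WM=26; [14,21) fires=8
i=8 t=1 v=1: DROP (t<26-3); WM=26

2 6 8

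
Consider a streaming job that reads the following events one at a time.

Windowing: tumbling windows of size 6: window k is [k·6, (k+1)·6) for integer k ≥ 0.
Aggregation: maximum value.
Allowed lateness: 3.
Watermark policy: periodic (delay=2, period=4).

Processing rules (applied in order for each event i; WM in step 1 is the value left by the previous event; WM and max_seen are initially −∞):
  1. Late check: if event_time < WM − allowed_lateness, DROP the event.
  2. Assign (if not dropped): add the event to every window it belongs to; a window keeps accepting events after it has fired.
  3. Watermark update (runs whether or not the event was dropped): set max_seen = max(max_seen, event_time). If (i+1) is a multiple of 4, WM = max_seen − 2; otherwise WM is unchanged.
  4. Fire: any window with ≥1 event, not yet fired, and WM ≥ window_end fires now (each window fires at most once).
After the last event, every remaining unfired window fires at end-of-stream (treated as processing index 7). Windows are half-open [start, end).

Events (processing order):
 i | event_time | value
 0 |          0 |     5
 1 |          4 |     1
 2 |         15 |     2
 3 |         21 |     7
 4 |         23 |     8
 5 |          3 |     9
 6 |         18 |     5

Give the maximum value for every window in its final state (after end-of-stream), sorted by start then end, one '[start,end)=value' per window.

i=0 t=0 v=5: → [0,6); WM=−∞
i=1 t=4 v=1: → [0,6); WM=−∞
i=2 t=15 v=2: → [12,18); WM=−∞
i=3 t=21 v=7: → [18,24); WM=19; [0,6) fires=5 [12,18) fires=2
i=4 t=23 v=8: → [18,24); WM=19
i=5 t=3 v=9: DROP (t<19-3); WM=19
i=6 t=18 v=5: → [18,24); WM=19

[0,6)=5 [12,18)=2 [18,24)=8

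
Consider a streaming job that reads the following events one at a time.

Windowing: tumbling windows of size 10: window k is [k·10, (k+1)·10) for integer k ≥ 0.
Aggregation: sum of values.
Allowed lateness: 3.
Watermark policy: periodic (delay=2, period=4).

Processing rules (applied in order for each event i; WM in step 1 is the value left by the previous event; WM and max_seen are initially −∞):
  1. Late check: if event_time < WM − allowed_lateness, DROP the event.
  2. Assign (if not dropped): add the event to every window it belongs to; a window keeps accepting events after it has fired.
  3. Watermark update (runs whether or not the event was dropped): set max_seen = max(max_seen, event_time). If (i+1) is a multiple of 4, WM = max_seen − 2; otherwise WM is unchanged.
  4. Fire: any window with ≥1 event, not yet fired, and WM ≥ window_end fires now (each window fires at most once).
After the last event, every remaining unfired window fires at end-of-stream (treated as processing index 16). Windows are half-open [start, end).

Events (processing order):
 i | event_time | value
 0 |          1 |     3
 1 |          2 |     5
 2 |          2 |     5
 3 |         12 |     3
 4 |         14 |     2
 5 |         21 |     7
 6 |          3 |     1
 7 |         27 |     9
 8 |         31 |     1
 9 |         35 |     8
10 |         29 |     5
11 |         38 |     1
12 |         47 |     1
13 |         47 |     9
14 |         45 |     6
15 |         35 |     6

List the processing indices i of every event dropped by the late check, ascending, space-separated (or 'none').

6

i=0 t=1 v=3: → [0,10); WM=−∞
i=1 t=2 v=5: → [0,10); WM=−∞
i=2 t=2 v=5: → [0,10); WM=−∞
i=3 t=12 v=3: → [10,20); WM=10; [0,10) fires=13
i=4 t=14 v=2: → [10,20); WM=10
i=5 t=21 v=7: → [20,30); WM=10
i=6 t=3 v=1: DROP (t<10-3); WM=10
i=7 t=27 v=9: → [20,30); WM=25; [10,20) fires=5
i=8 t=31 v=1: → [30,40); WM=25
i=9 t=35 v=8: → [30,40); WM=25
i=10 t=29 v=5: → [20,30); WM=25
i=11 t=38 v=1: → [30,40); WM=36; [20,30) fires=21
i=12 t=47 v=1: → [40,50); WM=36
i=13 t=47 v=9: → [40,50); WM=36
i=14 t=45 v=6: → [40,50); WM=36
i=15 t=35 v=6: → [30,40); WM=45; [30,40) fires=16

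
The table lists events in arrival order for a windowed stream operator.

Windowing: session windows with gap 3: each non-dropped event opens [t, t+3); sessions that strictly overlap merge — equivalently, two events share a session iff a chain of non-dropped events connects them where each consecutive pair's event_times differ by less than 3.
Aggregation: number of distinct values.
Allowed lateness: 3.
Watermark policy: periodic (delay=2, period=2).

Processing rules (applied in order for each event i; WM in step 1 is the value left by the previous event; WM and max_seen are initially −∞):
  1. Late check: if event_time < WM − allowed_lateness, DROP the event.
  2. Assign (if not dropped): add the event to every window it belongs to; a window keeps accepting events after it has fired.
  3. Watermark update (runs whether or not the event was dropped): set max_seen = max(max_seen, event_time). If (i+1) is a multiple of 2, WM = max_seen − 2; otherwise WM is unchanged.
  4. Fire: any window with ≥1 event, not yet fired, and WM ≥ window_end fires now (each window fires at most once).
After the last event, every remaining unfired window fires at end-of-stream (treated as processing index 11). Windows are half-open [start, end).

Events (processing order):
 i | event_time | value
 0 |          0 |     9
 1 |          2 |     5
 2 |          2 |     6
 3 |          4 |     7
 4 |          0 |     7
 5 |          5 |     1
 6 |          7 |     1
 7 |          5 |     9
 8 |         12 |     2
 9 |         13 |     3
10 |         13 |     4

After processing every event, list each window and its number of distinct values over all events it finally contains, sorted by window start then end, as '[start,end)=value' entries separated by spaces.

i=0 t=0 v=9: → [0,3); WM=−∞
i=1 t=2 v=5: → [0,5); WM=0
i=2 t=2 v=6: → [0,5); WM=0
i=3 t=4 v=7: → [0,7); WM=2
i=4 t=0 v=7: → [0,7); WM=2
i=5 t=5 v=1: → [0,8); WM=3
i=6 t=7 v=1: → [0,10); WM=3
i=7 t=5 v=9: → [0,10); WM=5
i=8 t=12 v=2: → [12,15); WM=5
i=9 t=13 v=3: → [12,16); WM=11
i=10 t=13 v=4: → [12,16); WM=11

[0,10)=5 [12,16)=3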